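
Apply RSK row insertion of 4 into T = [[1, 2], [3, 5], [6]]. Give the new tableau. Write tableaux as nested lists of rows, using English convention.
[[1, 2, 4], [3, 5], [6]]

4 is larger than every entry of row 1, so it is appended to row 1. The new tableau is [[1, 2, 4], [3, 5], [6]].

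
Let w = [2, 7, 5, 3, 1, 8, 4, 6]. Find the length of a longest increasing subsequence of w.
4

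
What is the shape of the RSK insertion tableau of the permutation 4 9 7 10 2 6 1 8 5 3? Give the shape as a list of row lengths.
[3, 3, 2, 1, 1]

Row-insert each entry into an empty tableau.

After inserting 4: P = [[4]].
After inserting 9: P = [[4, 9]].
After inserting 7: P = [[4, 7], [9]].
After inserting 10: P = [[4, 7, 10], [9]].
After inserting 2: P = [[2, 7, 10], [4], [9]].
After inserting 6: P = [[2, 6, 10], [4, 7], [9]].
After inserting 1: P = [[1, 6, 10], [2, 7], [4], [9]].
After inserting 8: P = [[1, 6, 8], [2, 7, 10], [4], [9]].
After inserting 5: P = [[1, 5, 8], [2, 6, 10], [4, 7], [9]].
After inserting 3: P = [[1, 3, 8], [2, 5, 10], [4, 6], [7], [9]].

The final insertion tableau P = [[1, 3, 8], [2, 5, 10], [4, 6], [7], [9]] has shape [3, 3, 2, 1, 1].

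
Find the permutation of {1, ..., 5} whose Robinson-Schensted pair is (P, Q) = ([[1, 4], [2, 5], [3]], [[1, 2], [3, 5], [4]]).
Reverse the RSK construction: for i from n down to 1, find the cell of Q containing i, remove the entry at that cell from P, and reverse-bump it up through P; the value ejected from row 1 is w(i).

Step i=5: Q has 5 at row 2, column 2; remove 5 from row 2 of P and reverse-bump: 5 enters row 1 and ejects 4. So w(5) = 4. P is now [[1, 5], [2], [3]].
Step i=4: Q has 4 at row 3, column 1; remove 3 from row 3 of P and reverse-bump: 3 enters row 2 and ejects 2; 2 enters row 1 and ejects 1. So w(4) = 1. P is now [[2, 5], [3]].
Step i=3: Q has 3 at row 2, column 1; remove 3 from row 2 of P and reverse-bump: 3 enters row 1 and ejects 2. So w(3) = 2. P is now [[3, 5]].
Step i=2: Q has 2 at row 1, column 2; remove that cell from P, ejecting 5. So w(2) = 5. P is now [[3]].
Step i=1: Q has 1 at row 1, column 1; remove that cell from P, ejecting 3. So w(1) = 3. P is now [].

So w = 3 5 2 1 4.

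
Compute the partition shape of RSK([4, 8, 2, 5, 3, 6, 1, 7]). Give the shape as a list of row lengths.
[4, 2, 1, 1]

RSK row insertion gives P = [[1, 3, 6, 7], [2, 5], [4], [8]], which has shape [4, 2, 1, 1].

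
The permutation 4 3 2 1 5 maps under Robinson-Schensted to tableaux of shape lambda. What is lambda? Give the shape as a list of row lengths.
[2, 1, 1, 1]

Row-insert each entry into an empty tableau.

After inserting 4: P = [[4]].
After inserting 3: P = [[3], [4]].
After inserting 2: P = [[2], [3], [4]].
After inserting 1: P = [[1], [2], [3], [4]].
After inserting 5: P = [[1, 5], [2], [3], [4]].

The final insertion tableau P = [[1, 5], [2], [3], [4]] has shape [2, 1, 1, 1].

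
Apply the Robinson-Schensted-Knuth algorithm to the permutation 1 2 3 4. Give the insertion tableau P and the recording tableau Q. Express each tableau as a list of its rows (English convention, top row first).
Insert each entry of the permutation into P by Schensted row insertion, recording in Q the position of each new cell.

Insert 1: appended to row 1. P = [[1]].
Insert 2: appended to row 1. P = [[1, 2]].
Insert 3: appended to row 1. P = [[1, 2, 3]].
Insert 4: appended to row 1. P = [[1, 2, 3, 4]].

So P = [[1, 2, 3, 4]], Q = [[1, 2, 3, 4]].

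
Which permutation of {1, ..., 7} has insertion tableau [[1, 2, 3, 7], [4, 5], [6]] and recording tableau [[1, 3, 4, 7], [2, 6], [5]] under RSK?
Reverse the RSK construction: for i from n down to 1, find the cell of Q containing i, remove the entry at that cell from P, and reverse-bump it up through P; the value ejected from row 1 is w(i).

Step i=7: Q has 7 at row 1, column 4; remove that cell from P, ejecting 7. So w(7) = 7. P is now [[1, 2, 3], [4, 5], [6]].
Step i=6: Q has 6 at row 2, column 2; remove 5 from row 2 of P and reverse-bump: 5 enters row 1 and ejects 3. So w(6) = 3. P is now [[1, 2, 5], [4], [6]].
Step i=5: Q has 5 at row 3, column 1; remove 6 from row 3 of P and reverse-bump: 6 enters row 2 and ejects 4; 4 enters row 1 and ejects 2. So w(5) = 2. P is now [[1, 4, 5], [6]].
Step i=4: Q has 4 at row 1, column 3; remove that cell from P, ejecting 5. So w(4) = 5. P is now [[1, 4], [6]].
Step i=3: Q has 3 at row 1, column 2; remove that cell from P, ejecting 4. So w(3) = 4. P is now [[1], [6]].
Step i=2: Q has 2 at row 2, column 1; remove 6 from row 2 of P and reverse-bump: 6 enters row 1 and ejects 1. So w(2) = 1. P is now [[6]].
Step i=1: Q has 1 at row 1, column 1; remove that cell from P, ejecting 6. So w(1) = 6. P is now [].

So w = 6 1 4 5 2 3 7.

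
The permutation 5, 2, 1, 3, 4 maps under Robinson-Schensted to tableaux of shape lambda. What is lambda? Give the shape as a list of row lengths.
Row-insert each entry into an empty tableau.

After inserting 5: P = [[5]].
After inserting 2: P = [[2], [5]].
After inserting 1: P = [[1], [2], [5]].
After inserting 3: P = [[1, 3], [2], [5]].
After inserting 4: P = [[1, 3, 4], [2], [5]].

The final insertion tableau P = [[1, 3, 4], [2], [5]] has shape [3, 1, 1].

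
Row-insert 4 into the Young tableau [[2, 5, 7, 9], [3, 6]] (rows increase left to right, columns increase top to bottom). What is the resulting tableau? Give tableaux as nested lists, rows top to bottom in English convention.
[[2, 4, 7, 9], [3, 5], [6]]

In row 1, 4 replaces 5 (the leftmost entry greater than 4); 5 is bumped to row 2. In row 2, 5 replaces 6 (the leftmost entry greater than 5); 6 is bumped to row 3. 6 starts a new row 3. The new tableau is [[2, 4, 7, 9], [3, 5], [6]].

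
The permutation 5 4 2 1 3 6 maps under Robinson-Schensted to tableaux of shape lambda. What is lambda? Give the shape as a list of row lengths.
[3, 1, 1, 1]

Row-insert each entry into an empty tableau.

After inserting 5: P = [[5]].
After inserting 4: P = [[4], [5]].
After inserting 2: P = [[2], [4], [5]].
After inserting 1: P = [[1], [2], [4], [5]].
After inserting 3: P = [[1, 3], [2], [4], [5]].
After inserting 6: P = [[1, 3, 6], [2], [4], [5]].

The final insertion tableau P = [[1, 3, 6], [2], [4], [5]] has shape [3, 1, 1, 1].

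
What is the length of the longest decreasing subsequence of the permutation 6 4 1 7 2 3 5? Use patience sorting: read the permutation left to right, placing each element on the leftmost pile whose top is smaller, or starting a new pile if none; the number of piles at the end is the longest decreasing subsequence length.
3

6: new pile. tops = [6]
4: new pile. tops = [6, 4]
1: new pile. tops = [6, 4, 1]
7: onto pile 1 (replacing 6). tops = [7, 4, 1]
2: onto pile 3 (replacing 1). tops = [7, 4, 2]
3: onto pile 3 (replacing 2). tops = [7, 4, 3]
5: onto pile 2 (replacing 4). tops = [7, 5, 3]

3 piles, so the longest decreasing subsequence has length 3.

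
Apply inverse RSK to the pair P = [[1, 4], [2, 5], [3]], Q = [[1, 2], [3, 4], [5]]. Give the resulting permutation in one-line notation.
3 5 2 4 1

Reverse the RSK construction: for i from n down to 1, find the cell of Q containing i, remove the entry at that cell from P, and reverse-bump it up through P; the value ejected from row 1 is w(i).

Step i=5: Q has 5 at row 3, column 1; remove 3 from row 3 of P and reverse-bump: 3 enters row 2 and ejects 2; 2 enters row 1 and ejects 1. So w(5) = 1. P is now [[2, 4], [3, 5]].
Step i=4: Q has 4 at row 2, column 2; remove 5 from row 2 of P and reverse-bump: 5 enters row 1 and ejects 4. So w(4) = 4. P is now [[2, 5], [3]].
Step i=3: Q has 3 at row 2, column 1; remove 3 from row 2 of P and reverse-bump: 3 enters row 1 and ejects 2. So w(3) = 2. P is now [[3, 5]].
Step i=2: Q has 2 at row 1, column 2; remove that cell from P, ejecting 5. So w(2) = 5. P is now [[3]].
Step i=1: Q has 1 at row 1, column 1; remove that cell from P, ejecting 3. So w(1) = 3. P is now [].

So w = 3 5 2 4 1.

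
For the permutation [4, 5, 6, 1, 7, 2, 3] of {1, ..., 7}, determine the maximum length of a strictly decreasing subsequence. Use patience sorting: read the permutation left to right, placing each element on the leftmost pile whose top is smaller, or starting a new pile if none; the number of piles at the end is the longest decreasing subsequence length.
2

4: new pile. tops = [4]
5: onto pile 1 (replacing 4). tops = [5]
6: onto pile 1 (replacing 5). tops = [6]
1: new pile. tops = [6, 1]
7: onto pile 1 (replacing 6). tops = [7, 1]
2: onto pile 2 (replacing 1). tops = [7, 2]
3: onto pile 2 (replacing 2). tops = [7, 3]

2 piles, so the longest decreasing subsequence has length 2.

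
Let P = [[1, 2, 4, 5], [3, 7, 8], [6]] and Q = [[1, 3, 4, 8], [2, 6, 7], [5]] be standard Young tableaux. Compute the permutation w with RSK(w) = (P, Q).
Reverse the RSK construction: for i from n down to 1, find the cell of Q containing i, remove the entry at that cell from P, and reverse-bump it up through P; the value ejected from row 1 is w(i).

Step i=8: Q has 8 at row 1, column 4; remove that cell from P, ejecting 5. So w(8) = 5. P is now [[1, 2, 4], [3, 7, 8], [6]].
Step i=7: Q has 7 at row 2, column 3; remove 8 from row 2 of P and reverse-bump: 8 enters row 1 and ejects 4. So w(7) = 4. P is now [[1, 2, 8], [3, 7], [6]].
Step i=6: Q has 6 at row 2, column 2; remove 7 from row 2 of P and reverse-bump: 7 enters row 1 and ejects 2. So w(6) = 2. P is now [[1, 7, 8], [3], [6]].
Step i=5: Q has 5 at row 3, column 1; remove 6 from row 3 of P and reverse-bump: 6 enters row 2 and ejects 3; 3 enters row 1 and ejects 1. So w(5) = 1. P is now [[3, 7, 8], [6]].
Step i=4: Q has 4 at row 1, column 3; remove that cell from P, ejecting 8. So w(4) = 8. P is now [[3, 7], [6]].
Step i=3: Q has 3 at row 1, column 2; remove that cell from P, ejecting 7. So w(3) = 7. P is now [[3], [6]].
Step i=2: Q has 2 at row 2, column 1; remove 6 from row 2 of P and reverse-bump: 6 enters row 1 and ejects 3. So w(2) = 3. P is now [[6]].
Step i=1: Q has 1 at row 1, column 1; remove that cell from P, ejecting 6. So w(1) = 6. P is now [].

So w = 6 3 7 8 1 2 4 5.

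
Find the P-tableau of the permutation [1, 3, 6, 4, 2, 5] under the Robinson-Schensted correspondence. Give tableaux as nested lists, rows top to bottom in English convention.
P = [[1, 2, 4, 5], [3], [6]]

Insert 1: appended to row 1. P = [[1]].
Insert 3: appended to row 1. P = [[1, 3]].
Insert 6: appended to row 1. P = [[1, 3, 6]].
Insert 4: 4 bumps 6 from row 1; 6 starts row 2. P = [[1, 3, 4], [6]].
Insert 2: 2 bumps 3 from row 1; 3 bumps 6 from row 2; 6 starts row 3. P = [[1, 2, 4], [3], [6]].
Insert 5: appended to row 1. P = [[1, 2, 4, 5], [3], [6]].

So P = [[1, 2, 4, 5], [3], [6]].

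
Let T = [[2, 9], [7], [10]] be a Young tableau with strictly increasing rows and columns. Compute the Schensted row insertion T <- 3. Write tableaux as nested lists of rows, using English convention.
In row 1, 3 replaces 9 (the leftmost entry greater than 3); 9 is bumped to row 2. 9 is appended to row 2. The new tableau is [[2, 3], [7, 9], [10]].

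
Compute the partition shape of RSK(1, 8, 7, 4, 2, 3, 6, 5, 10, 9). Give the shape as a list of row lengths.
[5, 3, 1, 1]

Row-insert each entry into an empty tableau.

After inserting 1: P = [[1]].
After inserting 8: P = [[1, 8]].
After inserting 7: P = [[1, 7], [8]].
After inserting 4: P = [[1, 4], [7], [8]].
After inserting 2: P = [[1, 2], [4], [7], [8]].
After inserting 3: P = [[1, 2, 3], [4], [7], [8]].
After inserting 6: P = [[1, 2, 3, 6], [4], [7], [8]].
After inserting 5: P = [[1, 2, 3, 5], [4, 6], [7], [8]].
After inserting 10: P = [[1, 2, 3, 5, 10], [4, 6], [7], [8]].
After inserting 9: P = [[1, 2, 3, 5, 9], [4, 6, 10], [7], [8]].

The final insertion tableau P = [[1, 2, 3, 5, 9], [4, 6, 10], [7], [8]] has shape [5, 3, 1, 1].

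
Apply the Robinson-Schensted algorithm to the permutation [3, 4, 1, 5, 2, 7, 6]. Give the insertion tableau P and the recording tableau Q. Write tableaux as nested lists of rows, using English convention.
P = [[1, 2, 5, 6], [3, 4, 7]], Q = [[1, 2, 4, 6], [3, 5, 7]]

Insert each entry of the permutation into P by Schensted row insertion, recording in Q the position of each new cell.

Insert 3: appended to row 1. P = [[3]], Q = [[1]].
Insert 4: appended to row 1. P = [[3, 4]], Q = [[1, 2]].
Insert 1: 1 bumps 3 from row 1; 3 starts row 2. P = [[1, 4], [3]], Q = [[1, 2], [3]].
Insert 5: appended to row 1. P = [[1, 4, 5], [3]], Q = [[1, 2, 4], [3]].
Insert 2: 2 bumps 4 from row 1; 4 appends to row 2. P = [[1, 2, 5], [3, 4]], Q = [[1, 2, 4], [3, 5]].
Insert 7: appended to row 1. P = [[1, 2, 5, 7], [3, 4]], Q = [[1, 2, 4, 6], [3, 5]].
Insert 6: 6 bumps 7 from row 1; 7 appends to row 2. P = [[1, 2, 5, 6], [3, 4, 7]], Q = [[1, 2, 4, 6], [3, 5, 7]].

So P = [[1, 2, 5, 6], [3, 4, 7]], Q = [[1, 2, 4, 6], [3, 5, 7]].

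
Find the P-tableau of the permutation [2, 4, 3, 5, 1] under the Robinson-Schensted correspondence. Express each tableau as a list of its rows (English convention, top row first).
P = [[1, 3, 5], [2], [4]]

Insert 2: appended to row 1. P = [[2]].
Insert 4: appended to row 1. P = [[2, 4]].
Insert 3: 3 bumps 4 from row 1; 4 starts row 2. P = [[2, 3], [4]].
Insert 5: appended to row 1. P = [[2, 3, 5], [4]].
Insert 1: 1 bumps 2 from row 1; 2 bumps 4 from row 2; 4 starts row 3. P = [[1, 3, 5], [2], [4]].

So P = [[1, 3, 5], [2], [4]].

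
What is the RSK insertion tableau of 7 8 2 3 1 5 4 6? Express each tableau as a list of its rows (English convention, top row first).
P = [[1, 3, 4, 6], [2, 5], [7, 8]]

Insert 7: appended to row 1. P = [[7]].
Insert 8: appended to row 1. P = [[7, 8]].
Insert 2: 2 bumps 7 from row 1; 7 starts row 2. P = [[2, 8], [7]].
Insert 3: 3 bumps 8 from row 1; 8 appends to row 2. P = [[2, 3], [7, 8]].
Insert 1: 1 bumps 2 from row 1; 2 bumps 7 from row 2; 7 starts row 3. P = [[1, 3], [2, 8], [7]].
Insert 5: appended to row 1. P = [[1, 3, 5], [2, 8], [7]].
Insert 4: 4 bumps 5 from row 1; 5 bumps 8 from row 2; 8 appends to row 3. P = [[1, 3, 4], [2, 5], [7, 8]].
Insert 6: appended to row 1. P = [[1, 3, 4, 6], [2, 5], [7, 8]].

So P = [[1, 3, 4, 6], [2, 5], [7, 8]].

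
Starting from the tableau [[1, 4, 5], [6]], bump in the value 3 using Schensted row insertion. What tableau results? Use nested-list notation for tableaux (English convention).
In row 1, 3 replaces 4 (the leftmost entry greater than 3); 4 is bumped to row 2. In row 2, 4 replaces 6 (the leftmost entry greater than 4); 6 is bumped to row 3. 6 starts a new row 3. The new tableau is [[1, 3, 5], [4], [6]].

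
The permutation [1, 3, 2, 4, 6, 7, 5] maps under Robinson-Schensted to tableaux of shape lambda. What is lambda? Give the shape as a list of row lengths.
[5, 2]

RSK row insertion gives P = [[1, 2, 4, 5, 7], [3, 6]], which has shape [5, 2].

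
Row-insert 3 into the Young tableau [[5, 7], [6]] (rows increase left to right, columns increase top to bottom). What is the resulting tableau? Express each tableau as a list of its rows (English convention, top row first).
In row 1, 3 replaces 5 (the leftmost entry greater than 3); 5 is bumped to row 2. In row 2, 5 replaces 6 (the leftmost entry greater than 5); 6 is bumped to row 3. 6 starts a new row 3. The new tableau is [[3, 7], [5], [6]].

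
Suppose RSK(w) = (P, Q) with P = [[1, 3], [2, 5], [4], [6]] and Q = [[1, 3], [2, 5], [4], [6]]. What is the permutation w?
Reverse the RSK construction: for i from n down to 1, find the cell of Q containing i, remove the entry at that cell from P, and reverse-bump it up through P; the value ejected from row 1 is w(i).

Step i=6: Q has 6 at row 4, column 1; remove 6 from row 4 of P and reverse-bump: 6 enters row 3 and ejects 4; 4 enters row 2 and ejects 2; 2 enters row 1 and ejects 1. So w(6) = 1. P is now [[2, 3], [4, 5], [6]].
Step i=5: Q has 5 at row 2, column 2; remove 5 from row 2 of P and reverse-bump: 5 enters row 1 and ejects 3. So w(5) = 3. P is now [[2, 5], [4], [6]].
Step i=4: Q has 4 at row 3, column 1; remove 6 from row 3 of P and reverse-bump: 6 enters row 2 and ejects 4; 4 enters row 1 and ejects 2. So w(4) = 2. P is now [[4, 5], [6]].
Step i=3: Q has 3 at row 1, column 2; remove that cell from P, ejecting 5. So w(3) = 5. P is now [[4], [6]].
Step i=2: Q has 2 at row 2, column 1; remove 6 from row 2 of P and reverse-bump: 6 enters row 1 and ejects 4. So w(2) = 4. P is now [[6]].
Step i=1: Q has 1 at row 1, column 1; remove that cell from P, ejecting 6. So w(1) = 6. P is now [].

So w = 6 4 5 2 3 1.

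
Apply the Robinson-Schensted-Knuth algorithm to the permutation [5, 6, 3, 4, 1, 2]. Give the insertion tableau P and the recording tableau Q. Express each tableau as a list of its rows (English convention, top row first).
P = [[1, 2], [3, 4], [5, 6]], Q = [[1, 2], [3, 4], [5, 6]]

Insert each entry of the permutation into P by Schensted row insertion, recording in Q the position of each new cell.

Insert 5: appended to row 1. P = [[5]].
Insert 6: appended to row 1. P = [[5, 6]].
Insert 3: 3 bumps 5 from row 1; 5 starts row 2. P = [[3, 6], [5]].
Insert 4: 4 bumps 6 from row 1; 6 appends to row 2. P = [[3, 4], [5, 6]].
Insert 1: 1 bumps 3 from row 1; 3 bumps 5 from row 2; 5 starts row 3. P = [[1, 4], [3, 6], [5]].
Insert 2: 2 bumps 4 from row 1; 4 bumps 6 from row 2; 6 appends to row 3. P = [[1, 2], [3, 4], [5, 6]].

So P = [[1, 2], [3, 4], [5, 6]], Q = [[1, 2], [3, 4], [5, 6]].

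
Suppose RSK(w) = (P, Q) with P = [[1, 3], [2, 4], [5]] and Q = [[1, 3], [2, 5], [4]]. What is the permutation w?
5 2 4 1 3

Reverse RSK: for i = n, n-1, ..., 1, locate i in Q, remove the corresponding corner cell from P, and reverse-bump its entry up through P; the value ejected from row 1 is w(i).

So w = 5 2 4 1 3.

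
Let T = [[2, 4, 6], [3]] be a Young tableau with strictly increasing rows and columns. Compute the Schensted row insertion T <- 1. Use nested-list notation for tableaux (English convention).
[[1, 4, 6], [2], [3]]

In row 1, 1 replaces 2 (the leftmost entry greater than 1); 2 is bumped to row 2. In row 2, 2 replaces 3 (the leftmost entry greater than 2); 3 is bumped to row 3. 3 starts a new row 3. The new tableau is [[1, 4, 6], [2], [3]].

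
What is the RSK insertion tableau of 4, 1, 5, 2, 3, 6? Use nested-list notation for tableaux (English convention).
After inserting 4: P = [[4]].
After inserting 1: P = [[1], [4]].
After inserting 5: P = [[1, 5], [4]].
After inserting 2: P = [[1, 2], [4, 5]].
After inserting 3: P = [[1, 2, 3], [4, 5]].
After inserting 6: P = [[1, 2, 3, 6], [4, 5]].

So P = [[1, 2, 3, 6], [4, 5]].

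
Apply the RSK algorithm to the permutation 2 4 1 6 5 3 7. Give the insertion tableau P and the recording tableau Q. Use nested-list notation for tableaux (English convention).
Insert each entry of the permutation into P by Schensted row insertion, recording in Q the position of each new cell.

Insert 2: appended to row 1. P = [[2]].
Insert 4: appended to row 1. P = [[2, 4]].
Insert 1: 1 bumps 2 from row 1; 2 starts row 2. P = [[1, 4], [2]].
Insert 6: appended to row 1. P = [[1, 4, 6], [2]].
Insert 5: 5 bumps 6 from row 1; 6 appends to row 2. P = [[1, 4, 5], [2, 6]].
Insert 3: 3 bumps 4 from row 1; 4 bumps 6 from row 2; 6 starts row 3. P = [[1, 3, 5], [2, 4], [6]].
Insert 7: appended to row 1. P = [[1, 3, 5, 7], [2, 4], [6]].

So P = [[1, 3, 5, 7], [2, 4], [6]], Q = [[1, 2, 4, 7], [3, 5], [6]].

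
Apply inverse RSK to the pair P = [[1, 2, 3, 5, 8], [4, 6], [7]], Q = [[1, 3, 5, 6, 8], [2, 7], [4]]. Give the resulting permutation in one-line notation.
7 1 4 2 3 6 5 8

Reverse the RSK construction: for i from n down to 1, find the cell of Q containing i, remove the entry at that cell from P, and reverse-bump it up through P; the value ejected from row 1 is w(i).

Step i=8: Q has 8 at row 1, column 5; remove that cell from P, ejecting 8. So w(8) = 8. P is now [[1, 2, 3, 5], [4, 6], [7]].
Step i=7: Q has 7 at row 2, column 2; remove 6 from row 2 of P and reverse-bump: 6 enters row 1 and ejects 5. So w(7) = 5. P is now [[1, 2, 3, 6], [4], [7]].
Step i=6: Q has 6 at row 1, column 4; remove that cell from P, ejecting 6. So w(6) = 6. P is now [[1, 2, 3], [4], [7]].
Step i=5: Q has 5 at row 1, column 3; remove that cell from P, ejecting 3. So w(5) = 3. P is now [[1, 2], [4], [7]].
Step i=4: Q has 4 at row 3, column 1; remove 7 from row 3 of P and reverse-bump: 7 enters row 2 and ejects 4; 4 enters row 1 and ejects 2. So w(4) = 2. P is now [[1, 4], [7]].
Step i=3: Q has 3 at row 1, column 2; remove that cell from P, ejecting 4. So w(3) = 4. P is now [[1], [7]].
Step i=2: Q has 2 at row 2, column 1; remove 7 from row 2 of P and reverse-bump: 7 enters row 1 and ejects 1. So w(2) = 1. P is now [[7]].
Step i=1: Q has 1 at row 1, column 1; remove that cell from P, ejecting 7. So w(1) = 7. P is now [].

So w = 7 1 4 2 3 6 5 8.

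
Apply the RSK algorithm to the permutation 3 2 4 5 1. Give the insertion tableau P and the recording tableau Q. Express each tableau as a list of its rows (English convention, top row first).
P = [[1, 4, 5], [2], [3]], Q = [[1, 3, 4], [2], [5]]

Insert each entry of the permutation into P by Schensted row insertion, recording in Q the position of each new cell.

Insert 3: appended to row 1. P = [[3]], Q = [[1]].
Insert 2: 2 bumps 3 from row 1; 3 starts row 2. P = [[2], [3]], Q = [[1], [2]].
Insert 4: appended to row 1. P = [[2, 4], [3]], Q = [[1, 3], [2]].
Insert 5: appended to row 1. P = [[2, 4, 5], [3]], Q = [[1, 3, 4], [2]].
Insert 1: 1 bumps 2 from row 1; 2 bumps 3 from row 2; 3 starts row 3. P = [[1, 4, 5], [2], [3]], Q = [[1, 3, 4], [2], [5]].

So P = [[1, 4, 5], [2], [3]], Q = [[1, 3, 4], [2], [5]].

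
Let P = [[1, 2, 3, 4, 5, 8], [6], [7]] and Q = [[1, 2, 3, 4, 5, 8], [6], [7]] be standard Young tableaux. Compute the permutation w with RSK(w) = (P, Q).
1 2 3 4 7 6 5 8

Reverse the RSK construction: for i from n down to 1, find the cell of Q containing i, remove the entry at that cell from P, and reverse-bump it up through P; the value ejected from row 1 is w(i).

Step i=8: Q has 8 at row 1, column 6; remove that cell from P, ejecting 8. So w(8) = 8. P is now [[1, 2, 3, 4, 5], [6], [7]].
Step i=7: Q has 7 at row 3, column 1; remove 7 from row 3 of P and reverse-bump: 7 enters row 2 and ejects 6; 6 enters row 1 and ejects 5. So w(7) = 5. P is now [[1, 2, 3, 4, 6], [7]].
Step i=6: Q has 6 at row 2, column 1; remove 7 from row 2 of P and reverse-bump: 7 enters row 1 and ejects 6. So w(6) = 6. P is now [[1, 2, 3, 4, 7]].
Step i=5: Q has 5 at row 1, column 5; remove that cell from P, ejecting 7. So w(5) = 7. P is now [[1, 2, 3, 4]].
Step i=4: Q has 4 at row 1, column 4; remove that cell from P, ejecting 4. So w(4) = 4. P is now [[1, 2, 3]].
Step i=3: Q has 3 at row 1, column 3; remove that cell from P, ejecting 3. So w(3) = 3. P is now [[1, 2]].
Step i=2: Q has 2 at row 1, column 2; remove that cell from P, ejecting 2. So w(2) = 2. P is now [[1]].
Step i=1: Q has 1 at row 1, column 1; remove that cell from P, ejecting 1. So w(1) = 1. P is now [].

So w = 1 2 3 4 7 6 5 8.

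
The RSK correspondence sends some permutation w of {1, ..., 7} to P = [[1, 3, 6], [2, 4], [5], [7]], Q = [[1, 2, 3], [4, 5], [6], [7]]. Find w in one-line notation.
2 5 7 1 6 4 3

Reverse RSK: for i = n, n-1, ..., 1, locate i in Q, remove the corresponding corner cell from P, and reverse-bump its entry up through P; the value ejected from row 1 is w(i).

So w = 2 5 7 1 6 4 3.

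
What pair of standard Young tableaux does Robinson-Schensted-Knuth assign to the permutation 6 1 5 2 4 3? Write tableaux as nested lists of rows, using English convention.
Insert each entry of the permutation into P by Schensted row insertion, recording in Q the position of each new cell.

Insert 6: appended to row 1. P = [[6]].
Insert 1: 1 bumps 6 from row 1; 6 starts row 2. P = [[1], [6]].
Insert 5: appended to row 1. P = [[1, 5], [6]].
Insert 2: 2 bumps 5 from row 1; 5 bumps 6 from row 2; 6 starts row 3. P = [[1, 2], [5], [6]].
Insert 4: appended to row 1. P = [[1, 2, 4], [5], [6]].
Insert 3: 3 bumps 4 from row 1; 4 bumps 5 from row 2; 5 bumps 6 from row 3; 6 starts row 4. P = [[1, 2, 3], [4], [5], [6]].

So P = [[1, 2, 3], [4], [5], [6]], Q = [[1, 3, 5], [2], [4], [6]].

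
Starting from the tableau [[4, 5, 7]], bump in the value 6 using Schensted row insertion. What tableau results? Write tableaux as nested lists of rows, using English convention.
In row 1, 6 replaces 7 (the leftmost entry greater than 6); 7 is bumped to row 2. 7 starts a new row 2. The new tableau is [[4, 5, 6], [7]].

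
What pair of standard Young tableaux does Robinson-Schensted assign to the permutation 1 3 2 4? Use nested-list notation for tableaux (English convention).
P = [[1, 2, 4], [3]], Q = [[1, 2, 4], [3]]

Insert each entry of the permutation into P by Schensted row insertion, recording in Q the position of each new cell.

Insert 1: appended to row 1. P = [[1]].
Insert 3: appended to row 1. P = [[1, 3]].
Insert 2: 2 bumps 3 from row 1; 3 starts row 2. P = [[1, 2], [3]].
Insert 4: appended to row 1. P = [[1, 2, 4], [3]].

So P = [[1, 2, 4], [3]], Q = [[1, 2, 4], [3]].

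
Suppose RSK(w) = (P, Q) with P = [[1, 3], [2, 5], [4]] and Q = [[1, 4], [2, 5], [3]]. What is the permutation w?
Reverse the RSK construction: for i from n down to 1, find the cell of Q containing i, remove the entry at that cell from P, and reverse-bump it up through P; the value ejected from row 1 is w(i).

Step i=5: Q has 5 at row 2, column 2; remove 5 from row 2 of P and reverse-bump: 5 enters row 1 and ejects 3. So w(5) = 3. P is now [[1, 5], [2], [4]].
Step i=4: Q has 4 at row 1, column 2; remove that cell from P, ejecting 5. So w(4) = 5. P is now [[1], [2], [4]].
Step i=3: Q has 3 at row 3, column 1; remove 4 from row 3 of P and reverse-bump: 4 enters row 2 and ejects 2; 2 enters row 1 and ejects 1. So w(3) = 1. P is now [[2], [4]].
Step i=2: Q has 2 at row 2, column 1; remove 4 from row 2 of P and reverse-bump: 4 enters row 1 and ejects 2. So w(2) = 2. P is now [[4]].
Step i=1: Q has 1 at row 1, column 1; remove that cell from P, ejecting 4. So w(1) = 4. P is now [].

So w = 4 2 1 5 3.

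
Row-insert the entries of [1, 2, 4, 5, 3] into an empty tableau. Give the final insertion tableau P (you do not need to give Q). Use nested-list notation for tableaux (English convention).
Insert 1: appended to row 1. P = [[1]].
Insert 2: appended to row 1. P = [[1, 2]].
Insert 4: appended to row 1. P = [[1, 2, 4]].
Insert 5: appended to row 1. P = [[1, 2, 4, 5]].
Insert 3: 3 bumps 4 from row 1; 4 starts row 2. P = [[1, 2, 3, 5], [4]].

So P = [[1, 2, 3, 5], [4]].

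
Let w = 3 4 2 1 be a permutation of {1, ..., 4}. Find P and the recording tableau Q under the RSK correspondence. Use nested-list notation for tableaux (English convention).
P = [[1, 4], [2], [3]], Q = [[1, 2], [3], [4]]

Insert each entry of the permutation into P by Schensted row insertion, recording in Q the position of each new cell.

After inserting 3: P = [[3]].
After inserting 4: P = [[3, 4]].
After inserting 2: P = [[2, 4], [3]].
After inserting 1: P = [[1, 4], [2], [3]].

So P = [[1, 4], [2], [3]], Q = [[1, 2], [3], [4]].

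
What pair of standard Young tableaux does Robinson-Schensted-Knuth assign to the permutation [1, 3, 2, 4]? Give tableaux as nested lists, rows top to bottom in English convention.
P = [[1, 2, 4], [3]], Q = [[1, 2, 4], [3]]

Insert each entry of the permutation into P by Schensted row insertion, recording in Q the position of each new cell.

After inserting 1: P = [[1]].
After inserting 3: P = [[1, 3]].
After inserting 2: P = [[1, 2], [3]].
After inserting 4: P = [[1, 2, 4], [3]].

So P = [[1, 2, 4], [3]], Q = [[1, 2, 4], [3]].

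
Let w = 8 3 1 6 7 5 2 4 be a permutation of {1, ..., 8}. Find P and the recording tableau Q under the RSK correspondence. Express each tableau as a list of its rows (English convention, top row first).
Insert each entry of the permutation into P by Schensted row insertion, recording in Q the position of each new cell.

Insert 8: appended to row 1. P = [[8]].
Insert 3: 3 bumps 8 from row 1; 8 starts row 2. P = [[3], [8]].
Insert 1: 1 bumps 3 from row 1; 3 bumps 8 from row 2; 8 starts row 3. P = [[1], [3], [8]].
Insert 6: appended to row 1. P = [[1, 6], [3], [8]].
Insert 7: appended to row 1. P = [[1, 6, 7], [3], [8]].
Insert 5: 5 bumps 6 from row 1; 6 appends to row 2. P = [[1, 5, 7], [3, 6], [8]].
Insert 2: 2 bumps 5 from row 1; 5 bumps 6 from row 2; 6 bumps 8 from row 3; 8 starts row 4. P = [[1, 2, 7], [3, 5], [6], [8]].
Insert 4: 4 bumps 7 from row 1; 7 appends to row 2. P = [[1, 2, 4], [3, 5, 7], [6], [8]].

So P = [[1, 2, 4], [3, 5, 7], [6], [8]], Q = [[1, 4, 5], [2, 6, 8], [3], [7]].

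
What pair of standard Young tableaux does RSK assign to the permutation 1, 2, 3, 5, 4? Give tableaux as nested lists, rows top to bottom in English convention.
Insert each entry of the permutation into P by Schensted row insertion, recording in Q the position of each new cell.

Insert 1: appended to row 1. P = [[1]], Q = [[1]].
Insert 2: appended to row 1. P = [[1, 2]], Q = [[1, 2]].
Insert 3: appended to row 1. P = [[1, 2, 3]], Q = [[1, 2, 3]].
Insert 5: appended to row 1. P = [[1, 2, 3, 5]], Q = [[1, 2, 3, 4]].
Insert 4: 4 bumps 5 from row 1; 5 starts row 2. P = [[1, 2, 3, 4], [5]], Q = [[1, 2, 3, 4], [5]].

So P = [[1, 2, 3, 4], [5]], Q = [[1, 2, 3, 4], [5]].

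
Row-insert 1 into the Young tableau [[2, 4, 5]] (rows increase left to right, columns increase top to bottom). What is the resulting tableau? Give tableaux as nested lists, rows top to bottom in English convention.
In row 1, 1 replaces 2 (the leftmost entry greater than 1); 2 is bumped to row 2. 2 starts a new row 2. The new tableau is [[1, 4, 5], [2]].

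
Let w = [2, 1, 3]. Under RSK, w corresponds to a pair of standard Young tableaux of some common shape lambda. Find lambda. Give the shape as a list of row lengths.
RSK row insertion gives P = [[1, 3], [2]], which has shape [2, 1].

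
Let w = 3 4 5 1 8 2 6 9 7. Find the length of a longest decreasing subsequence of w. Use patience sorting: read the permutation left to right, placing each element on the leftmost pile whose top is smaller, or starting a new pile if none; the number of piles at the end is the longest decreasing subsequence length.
2

3: new pile. tops = [3]
4: onto pile 1 (replacing 3). tops = [4]
5: onto pile 1 (replacing 4). tops = [5]
1: new pile. tops = [5, 1]
8: onto pile 1 (replacing 5). tops = [8, 1]
2: onto pile 2 (replacing 1). tops = [8, 2]
6: onto pile 2 (replacing 2). tops = [8, 6]
9: onto pile 1 (replacing 8). tops = [9, 6]
7: onto pile 2 (replacing 6). tops = [9, 7]

2 piles, so the longest decreasing subsequence has length 2.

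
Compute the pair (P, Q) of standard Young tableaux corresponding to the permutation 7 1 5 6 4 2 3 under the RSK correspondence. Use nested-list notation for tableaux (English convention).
Insert each entry of the permutation into P by Schensted row insertion, recording in Q the position of each new cell.

Insert 7: appended to row 1. P = [[7]], Q = [[1]].
Insert 1: 1 bumps 7 from row 1; 7 starts row 2. P = [[1], [7]], Q = [[1], [2]].
Insert 5: appended to row 1. P = [[1, 5], [7]], Q = [[1, 3], [2]].
Insert 6: appended to row 1. P = [[1, 5, 6], [7]], Q = [[1, 3, 4], [2]].
Insert 4: 4 bumps 5 from row 1; 5 bumps 7 from row 2; 7 starts row 3. P = [[1, 4, 6], [5], [7]], Q = [[1, 3, 4], [2], [5]].
Insert 2: 2 bumps 4 from row 1; 4 bumps 5 from row 2; 5 bumps 7 from row 3; 7 starts row 4. P = [[1, 2, 6], [4], [5], [7]], Q = [[1, 3, 4], [2], [5], [6]].
Insert 3: 3 bumps 6 from row 1; 6 appends to row 2. P = [[1, 2, 3], [4, 6], [5], [7]], Q = [[1, 3, 4], [2, 7], [5], [6]].

So P = [[1, 2, 3], [4, 6], [5], [7]], Q = [[1, 3, 4], [2, 7], [5], [6]].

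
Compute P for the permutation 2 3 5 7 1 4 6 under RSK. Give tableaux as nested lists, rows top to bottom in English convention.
Insert 2: appended to row 1. P = [[2]].
Insert 3: appended to row 1. P = [[2, 3]].
Insert 5: appended to row 1. P = [[2, 3, 5]].
Insert 7: appended to row 1. P = [[2, 3, 5, 7]].
Insert 1: 1 bumps 2 from row 1; 2 starts row 2. P = [[1, 3, 5, 7], [2]].
Insert 4: 4 bumps 5 from row 1; 5 appends to row 2. P = [[1, 3, 4, 7], [2, 5]].
Insert 6: 6 bumps 7 from row 1; 7 appends to row 2. P = [[1, 3, 4, 6], [2, 5, 7]].

So P = [[1, 3, 4, 6], [2, 5, 7]].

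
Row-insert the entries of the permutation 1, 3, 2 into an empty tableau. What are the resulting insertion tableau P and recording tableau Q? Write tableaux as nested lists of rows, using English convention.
P = [[1, 2], [3]], Q = [[1, 2], [3]]

Insert each entry of the permutation into P by Schensted row insertion, recording in Q the position of each new cell.

Insert 1: appended to row 1. P = [[1]], Q = [[1]].
Insert 3: appended to row 1. P = [[1, 3]], Q = [[1, 2]].
Insert 2: 2 bumps 3 from row 1; 3 starts row 2. P = [[1, 2], [3]], Q = [[1, 2], [3]].

So P = [[1, 2], [3]], Q = [[1, 2], [3]].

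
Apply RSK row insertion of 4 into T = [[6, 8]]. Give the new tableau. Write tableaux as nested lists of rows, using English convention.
[[4, 8], [6]]

In row 1, 4 replaces 6 (the leftmost entry greater than 4); 6 is bumped to row 2. 6 starts a new row 2. The new tableau is [[4, 8], [6]].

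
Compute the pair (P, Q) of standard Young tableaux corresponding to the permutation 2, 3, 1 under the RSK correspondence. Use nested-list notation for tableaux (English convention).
P = [[1, 3], [2]], Q = [[1, 2], [3]]

Insert each entry of the permutation into P by Schensted row insertion, recording in Q the position of each new cell.

Insert 2: appended to row 1. P = [[2]], Q = [[1]].
Insert 3: appended to row 1. P = [[2, 3]], Q = [[1, 2]].
Insert 1: 1 bumps 2 from row 1; 2 starts row 2. P = [[1, 3], [2]], Q = [[1, 2], [3]].

So P = [[1, 3], [2]], Q = [[1, 2], [3]].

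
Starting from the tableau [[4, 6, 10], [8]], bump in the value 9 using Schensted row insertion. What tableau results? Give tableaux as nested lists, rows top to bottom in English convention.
In row 1, 9 replaces 10 (the leftmost entry greater than 9); 10 is bumped to row 2. 10 is appended to row 2. The new tableau is [[4, 6, 9], [8, 10]].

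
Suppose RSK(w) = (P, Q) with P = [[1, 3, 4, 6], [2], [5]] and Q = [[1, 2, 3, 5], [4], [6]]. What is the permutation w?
2 3 5 4 6 1

Reverse the RSK construction: for i from n down to 1, find the cell of Q containing i, remove the entry at that cell from P, and reverse-bump it up through P; the value ejected from row 1 is w(i).

Step i=6: Q has 6 at row 3, column 1; remove 5 from row 3 of P and reverse-bump: 5 enters row 2 and ejects 2; 2 enters row 1 and ejects 1. So w(6) = 1. P is now [[2, 3, 4, 6], [5]].
Step i=5: Q has 5 at row 1, column 4; remove that cell from P, ejecting 6. So w(5) = 6. P is now [[2, 3, 4], [5]].
Step i=4: Q has 4 at row 2, column 1; remove 5 from row 2 of P and reverse-bump: 5 enters row 1 and ejects 4. So w(4) = 4. P is now [[2, 3, 5]].
Step i=3: Q has 3 at row 1, column 3; remove that cell from P, ejecting 5. So w(3) = 5. P is now [[2, 3]].
Step i=2: Q has 2 at row 1, column 2; remove that cell from P, ejecting 3. So w(2) = 3. P is now [[2]].
Step i=1: Q has 1 at row 1, column 1; remove that cell from P, ejecting 2. So w(1) = 2. P is now [].

So w = 2 3 5 4 6 1.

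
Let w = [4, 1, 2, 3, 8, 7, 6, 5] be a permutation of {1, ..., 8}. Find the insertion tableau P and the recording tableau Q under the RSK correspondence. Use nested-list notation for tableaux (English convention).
P = [[1, 2, 3, 5], [4, 6], [7], [8]], Q = [[1, 3, 4, 5], [2, 6], [7], [8]]

Insert each entry of the permutation into P by Schensted row insertion, recording in Q the position of each new cell.

Insert 4: appended to row 1. P = [[4]].
Insert 1: 1 bumps 4 from row 1; 4 starts row 2. P = [[1], [4]].
Insert 2: appended to row 1. P = [[1, 2], [4]].
Insert 3: appended to row 1. P = [[1, 2, 3], [4]].
Insert 8: appended to row 1. P = [[1, 2, 3, 8], [4]].
Insert 7: 7 bumps 8 from row 1; 8 appends to row 2. P = [[1, 2, 3, 7], [4, 8]].
Insert 6: 6 bumps 7 from row 1; 7 bumps 8 from row 2; 8 starts row 3. P = [[1, 2, 3, 6], [4, 7], [8]].
Insert 5: 5 bumps 6 from row 1; 6 bumps 7 from row 2; 7 bumps 8 from row 3; 8 starts row 4. P = [[1, 2, 3, 5], [4, 6], [7], [8]].

So P = [[1, 2, 3, 5], [4, 6], [7], [8]], Q = [[1, 3, 4, 5], [2, 6], [7], [8]].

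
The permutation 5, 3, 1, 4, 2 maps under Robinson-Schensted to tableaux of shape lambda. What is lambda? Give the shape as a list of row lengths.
Row-insert each entry into an empty tableau.

After inserting 5: P = [[5]].
After inserting 3: P = [[3], [5]].
After inserting 1: P = [[1], [3], [5]].
After inserting 4: P = [[1, 4], [3], [5]].
After inserting 2: P = [[1, 2], [3, 4], [5]].

The final insertion tableau P = [[1, 2], [3, 4], [5]] has shape [2, 2, 1].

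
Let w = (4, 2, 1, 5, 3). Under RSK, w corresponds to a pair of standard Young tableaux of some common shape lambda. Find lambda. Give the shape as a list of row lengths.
RSK row insertion gives P = [[1, 3], [2, 5], [4]], which has shape [2, 2, 1].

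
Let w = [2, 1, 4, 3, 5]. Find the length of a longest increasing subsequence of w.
3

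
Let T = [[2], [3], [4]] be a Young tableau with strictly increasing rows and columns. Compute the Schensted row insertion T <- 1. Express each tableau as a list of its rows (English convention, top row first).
In row 1, 1 replaces 2 (the leftmost entry greater than 1); 2 is bumped to row 2. In row 2, 2 replaces 3 (the leftmost entry greater than 2); 3 is bumped to row 3. In row 3, 3 replaces 4 (the leftmost entry greater than 3); 4 is bumped to row 4. 4 starts a new row 4. The new tableau is [[1], [2], [3], [4]].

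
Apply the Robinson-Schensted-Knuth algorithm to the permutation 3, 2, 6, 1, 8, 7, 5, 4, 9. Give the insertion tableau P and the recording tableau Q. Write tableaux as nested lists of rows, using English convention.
P = [[1, 4, 7, 9], [2, 5], [3, 6], [8]], Q = [[1, 3, 5, 9], [2, 6], [4, 7], [8]]

Insert each entry of the permutation into P by Schensted row insertion, recording in Q the position of each new cell.

After inserting 3: P = [[3]].
After inserting 2: P = [[2], [3]].
After inserting 6: P = [[2, 6], [3]].
After inserting 1: P = [[1, 6], [2], [3]].
After inserting 8: P = [[1, 6, 8], [2], [3]].
After inserting 7: P = [[1, 6, 7], [2, 8], [3]].
After inserting 5: P = [[1, 5, 7], [2, 6], [3, 8]].
After inserting 4: P = [[1, 4, 7], [2, 5], [3, 6], [8]].
After inserting 9: P = [[1, 4, 7, 9], [2, 5], [3, 6], [8]].

So P = [[1, 4, 7, 9], [2, 5], [3, 6], [8]], Q = [[1, 3, 5, 9], [2, 6], [4, 7], [8]].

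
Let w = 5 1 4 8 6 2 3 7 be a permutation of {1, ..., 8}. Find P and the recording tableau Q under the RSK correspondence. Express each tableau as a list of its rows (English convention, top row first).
Insert each entry of the permutation into P by Schensted row insertion, recording in Q the position of each new cell.

Insert 5: appended to row 1. P = [[5]].
Insert 1: 1 bumps 5 from row 1; 5 starts row 2. P = [[1], [5]].
Insert 4: appended to row 1. P = [[1, 4], [5]].
Insert 8: appended to row 1. P = [[1, 4, 8], [5]].
Insert 6: 6 bumps 8 from row 1; 8 appends to row 2. P = [[1, 4, 6], [5, 8]].
Insert 2: 2 bumps 4 from row 1; 4 bumps 5 from row 2; 5 starts row 3. P = [[1, 2, 6], [4, 8], [5]].
Insert 3: 3 bumps 6 from row 1; 6 bumps 8 from row 2; 8 appends to row 3. P = [[1, 2, 3], [4, 6], [5, 8]].
Insert 7: appended to row 1. P = [[1, 2, 3, 7], [4, 6], [5, 8]].

So P = [[1, 2, 3, 7], [4, 6], [5, 8]], Q = [[1, 3, 4, 8], [2, 5], [6, 7]].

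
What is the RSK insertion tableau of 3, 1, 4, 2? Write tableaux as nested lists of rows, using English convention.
P = [[1, 2], [3, 4]]

Insert 3: appended to row 1. P = [[3]].
Insert 1: 1 bumps 3 from row 1; 3 starts row 2. P = [[1], [3]].
Insert 4: appended to row 1. P = [[1, 4], [3]].
Insert 2: 2 bumps 4 from row 1; 4 appends to row 2. P = [[1, 2], [3, 4]].

So P = [[1, 2], [3, 4]].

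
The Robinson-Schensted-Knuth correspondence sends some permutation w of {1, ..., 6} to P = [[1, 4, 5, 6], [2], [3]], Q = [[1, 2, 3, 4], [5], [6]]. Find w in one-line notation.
3 4 5 6 2 1

Reverse the RSK construction: for i from n down to 1, find the cell of Q containing i, remove the entry at that cell from P, and reverse-bump it up through P; the value ejected from row 1 is w(i).

Step i=6: Q has 6 at row 3, column 1; remove 3 from row 3 of P and reverse-bump: 3 enters row 2 and ejects 2; 2 enters row 1 and ejects 1. So w(6) = 1. P is now [[2, 4, 5, 6], [3]].
Step i=5: Q has 5 at row 2, column 1; remove 3 from row 2 of P and reverse-bump: 3 enters row 1 and ejects 2. So w(5) = 2. P is now [[3, 4, 5, 6]].
Step i=4: Q has 4 at row 1, column 4; remove that cell from P, ejecting 6. So w(4) = 6. P is now [[3, 4, 5]].
Step i=3: Q has 3 at row 1, column 3; remove that cell from P, ejecting 5. So w(3) = 5. P is now [[3, 4]].
Step i=2: Q has 2 at row 1, column 2; remove that cell from P, ejecting 4. So w(2) = 4. P is now [[3]].
Step i=1: Q has 1 at row 1, column 1; remove that cell from P, ejecting 3. So w(1) = 3. P is now [].

So w = 3 4 5 6 2 1.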